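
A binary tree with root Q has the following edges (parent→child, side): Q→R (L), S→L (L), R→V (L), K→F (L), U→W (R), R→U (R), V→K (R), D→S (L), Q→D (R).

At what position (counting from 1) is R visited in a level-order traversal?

2

Level-order visits nodes level by level from the root, left to right within each level.
Level 0: Q
Level 1: R, D
Level 2: V, U, S
Level 3: K, W, L
Level 4: F
Full level-order sequence: Q, R, D, V, U, S, K, W, L, F.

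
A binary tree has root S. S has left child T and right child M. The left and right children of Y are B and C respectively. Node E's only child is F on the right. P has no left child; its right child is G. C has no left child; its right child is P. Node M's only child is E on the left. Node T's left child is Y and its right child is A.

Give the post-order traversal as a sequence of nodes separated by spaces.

Post-order visits the left subtree, then the right subtree, then the node.
At S: go left to T.
  At T: go left to Y.
    At Y: go left to B.
      B is a leaf — visit B.
    At Y: go right to C.
      At C: no left child.
      At C: go right to P.
        At P: no left child.
        At P: go right to G.
          G is a leaf — visit G.
        Visit P.
      Visit C.
    Visit Y.
  At T: go right to A.
    A is a leaf — visit A.
  Visit T.
At S: go right to M.
  At M: go left to E.
    At E: no left child.
    At E: go right to F.
      F is a leaf — visit F.
    Visit E.
  At M: no right child.
  Visit M.
Visit S.

B G P C Y A T F E M S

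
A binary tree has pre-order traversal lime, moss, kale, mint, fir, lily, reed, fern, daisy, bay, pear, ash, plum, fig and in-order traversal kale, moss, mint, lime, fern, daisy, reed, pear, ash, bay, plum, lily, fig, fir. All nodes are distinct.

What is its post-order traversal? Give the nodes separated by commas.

The first element of pre-order is the root; it splits in-order into left and right subtrees.
Root lime: left subtree has 3 nodes {kale, moss, mint}, right has 10 {fern, daisy, reed, pear, ash, bay, plum, lily, fig, fir}.
  Root moss: left subtree has 1 node {kale}, right has 1 {mint}.
  Root fir: left subtree has 9 nodes {fern, daisy, reed, pear, ash, bay, plum, lily, fig}, right has 0 { }.
    Root lily: left subtree has 7 nodes {fern, daisy, reed, pear, ash, bay, plum}, right has 1 {fig}.
      Root reed: left subtree has 2 nodes {fern, daisy}, right has 4 {pear, ash, bay, plum}.
        Root fern: left subtree has 0 nodes { }, right has 1 {daisy}.
        Root bay: left subtree has 2 nodes {pear, ash}, right has 1 {plum}.
          Root pear: left subtree has 0 nodes { }, right has 1 {ash}.

kale, mint, moss, daisy, fern, ash, pear, plum, bay, reed, fig, lily, fir, lime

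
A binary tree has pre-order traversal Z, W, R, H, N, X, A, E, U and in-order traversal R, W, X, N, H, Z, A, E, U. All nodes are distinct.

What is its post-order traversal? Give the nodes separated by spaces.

R X N H W U E A Z

The first element of pre-order is the root; it splits in-order into left and right subtrees.
Root Z: left subtree has 5 nodes {R, W, X, N, H}, right has 3 {A, E, U}.
  Root W: left subtree has 1 node {R}, right has 3 {X, N, H}.
    Root H: left subtree has 2 nodes {X, N}, right has 0 { }.
      Root N: left subtree has 1 node {X}, right has 0 { }.
  Root A: left subtree has 0 nodes { }, right has 2 {E, U}.
    Root E: left subtree has 0 nodes { }, right has 1 {U}.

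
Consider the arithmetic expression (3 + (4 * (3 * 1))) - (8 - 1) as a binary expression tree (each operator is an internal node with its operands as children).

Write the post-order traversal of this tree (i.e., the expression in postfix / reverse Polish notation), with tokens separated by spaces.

Post-order on an expression tree gives postfix notation: for each operator, emit left operand, right operand, then the operator.

3 4 3 1 * * + 8 1 - -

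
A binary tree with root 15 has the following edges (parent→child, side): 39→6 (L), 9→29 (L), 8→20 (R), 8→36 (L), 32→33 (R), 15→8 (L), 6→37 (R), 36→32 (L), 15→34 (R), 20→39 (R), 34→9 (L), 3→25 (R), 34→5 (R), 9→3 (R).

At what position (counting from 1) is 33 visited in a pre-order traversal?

5

Pre-order visits the node, then its left subtree, then its right subtree.
Visit 15.
At 15: go left to 8.
  Visit 8.
  At 8: go left to 36.
    Visit 36.
    At 36: go left to 32.
      Visit 32.
      At 32: no left child.
      At 32: go right to 33.
        33 is a leaf — visit 33.
    At 36: no right child.
  At 8: go right to 20.
    Visit 20.
    At 20: no left child.
    At 20: go right to 39.
      Visit 39.
      At 39: go left to 6.
        Visit 6.
        At 6: no left child.
        At 6: go right to 37.
          37 is a leaf — visit 37.
      At 39: no right child.
At 15: go right to 34.
  Visit 34.
  At 34: go left to 9.
    Visit 9.
    At 9: go left to 29.
      29 is a leaf — visit 29.
    At 9: go right to 3.
      Visit 3.
      At 3: no left child.
      At 3: go right to 25.
        25 is a leaf — visit 25.
  At 34: go right to 5.
    5 is a leaf — visit 5.
Full pre-order sequence: 15, 8, 36, 32, 33, 20, 39, 6, 37, 34, 9, 29, 3, 25, 5.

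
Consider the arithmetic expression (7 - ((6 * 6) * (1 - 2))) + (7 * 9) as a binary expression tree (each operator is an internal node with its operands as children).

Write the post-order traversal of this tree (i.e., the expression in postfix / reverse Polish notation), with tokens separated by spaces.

7 6 6 * 1 2 - * - 7 9 * +

Post-order on an expression tree gives postfix notation: for each operator, emit left operand, right operand, then the operator.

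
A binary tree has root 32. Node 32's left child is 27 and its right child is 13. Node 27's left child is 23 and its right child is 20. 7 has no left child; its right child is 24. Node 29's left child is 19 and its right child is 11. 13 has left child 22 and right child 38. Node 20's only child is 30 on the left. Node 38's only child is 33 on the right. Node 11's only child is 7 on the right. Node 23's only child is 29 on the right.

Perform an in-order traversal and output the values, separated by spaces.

In-order visits the left subtree, then the node, then the right subtree.
At 32: go left to 27.
  At 27: go left to 23.
    At 23: no left child.
    Visit 23.
    At 23: go right to 29.
      At 29: go left to 19.
        19 is a leaf — visit 19.
      Visit 29.
      At 29: go right to 11.
        At 11: no left child.
        Visit 11.
        At 11: go right to 7.
          At 7: no left child.
          Visit 7.
          At 7: go right to 24.
            24 is a leaf — visit 24.
  Visit 27.
  At 27: go right to 20.
    At 20: go left to 30.
      30 is a leaf — visit 30.
    Visit 20.
    At 20: no right child.
Visit 32.
At 32: go right to 13.
  At 13: go left to 22.
    22 is a leaf — visit 22.
  Visit 13.
  At 13: go right to 38.
    At 38: no left child.
    Visit 38.
    At 38: go right to 33.
      33 is a leaf — visit 33.

23 19 29 11 7 24 27 30 20 32 22 13 38 33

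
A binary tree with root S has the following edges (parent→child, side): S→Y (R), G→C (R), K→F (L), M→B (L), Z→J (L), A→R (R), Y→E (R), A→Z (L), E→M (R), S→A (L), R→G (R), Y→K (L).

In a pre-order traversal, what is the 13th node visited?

B

Pre-order visits the node, then its left subtree, then its right subtree.
Visit S.
At S: go left to A.
  Visit A.
  At A: go left to Z.
    Visit Z.
    At Z: go left to J.
      J is a leaf — visit J.
    At Z: no right child.
  At A: go right to R.
    Visit R.
    At R: no left child.
    At R: go right to G.
      Visit G.
      At G: no left child.
      At G: go right to C.
        C is a leaf — visit C.
At S: go right to Y.
  Visit Y.
  At Y: go left to K.
    Visit K.
    At K: go left to F.
      F is a leaf — visit F.
    At K: no right child.
  At Y: go right to E.
    Visit E.
    At E: no left child.
    At E: go right to M.
      Visit M.
      At M: go left to B.
        B is a leaf — visit B.
      At M: no right child.
Full pre-order sequence: S, A, Z, J, R, G, C, Y, K, F, E, M, B.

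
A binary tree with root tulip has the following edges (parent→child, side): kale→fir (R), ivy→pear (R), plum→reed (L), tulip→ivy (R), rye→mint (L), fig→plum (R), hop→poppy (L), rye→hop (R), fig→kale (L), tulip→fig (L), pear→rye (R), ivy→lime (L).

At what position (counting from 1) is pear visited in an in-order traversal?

In-order visits the left subtree, then the node, then the right subtree.
At tulip: go left to fig.
  At fig: go left to kale.
    At kale: no left child.
    Visit kale.
    At kale: go right to fir.
      fir is a leaf — visit fir.
  Visit fig.
  At fig: go right to plum.
    At plum: go left to reed.
      reed is a leaf — visit reed.
    Visit plum.
    At plum: no right child.
Visit tulip.
At tulip: go right to ivy.
  At ivy: go left to lime.
    lime is a leaf — visit lime.
  Visit ivy.
  At ivy: go right to pear.
    At pear: no left child.
    Visit pear.
    At pear: go right to rye.
      At rye: go left to mint.
        mint is a leaf — visit mint.
      Visit rye.
      At rye: go right to hop.
        At hop: go left to poppy.
          poppy is a leaf — visit poppy.
        Visit hop.
        At hop: no right child.
Full in-order sequence: kale, fir, fig, reed, plum, tulip, lime, ivy, pear, mint, rye, poppy, hop.

9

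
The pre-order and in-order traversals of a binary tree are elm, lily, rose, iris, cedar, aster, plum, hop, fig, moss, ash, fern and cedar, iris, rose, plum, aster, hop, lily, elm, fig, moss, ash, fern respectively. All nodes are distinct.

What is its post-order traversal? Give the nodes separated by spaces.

The first element of pre-order is the root; it splits in-order into left and right subtrees.
Root elm: left subtree has 7 nodes {cedar, iris, rose, plum, aster, hop, lily}, right has 4 {fig, moss, ash, fern}.
  Root lily: left subtree has 6 nodes {cedar, iris, rose, plum, aster, hop}, right has 0 { }.
    Root rose: left subtree has 2 nodes {cedar, iris}, right has 3 {plum, aster, hop}.
      Root iris: left subtree has 1 node {cedar}, right has 0 { }.
      Root aster: left subtree has 1 node {plum}, right has 1 {hop}.
  Root fig: left subtree has 0 nodes { }, right has 3 {moss, ash, fern}.
    Root moss: left subtree has 0 nodes { }, right has 2 {ash, fern}.
      Root ash: left subtree has 0 nodes { }, right has 1 {fern}.

cedar iris plum hop aster rose lily fern ash moss fig elm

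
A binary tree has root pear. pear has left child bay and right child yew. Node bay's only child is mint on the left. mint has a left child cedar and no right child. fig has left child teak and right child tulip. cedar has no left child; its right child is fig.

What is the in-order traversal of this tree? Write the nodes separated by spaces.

In-order visits the left subtree, then the node, then the right subtree.
At pear: go left to bay.
  At bay: go left to mint.
    At mint: go left to cedar.
      At cedar: no left child.
      Visit cedar.
      At cedar: go right to fig.
        At fig: go left to teak.
          teak is a leaf — visit teak.
        Visit fig.
        At fig: go right to tulip.
          tulip is a leaf — visit tulip.
    Visit mint.
    At mint: no right child.
  Visit bay.
  At bay: no right child.
Visit pear.
At pear: go right to yew.
  yew is a leaf — visit yew.

cedar teak fig tulip mint bay pear yew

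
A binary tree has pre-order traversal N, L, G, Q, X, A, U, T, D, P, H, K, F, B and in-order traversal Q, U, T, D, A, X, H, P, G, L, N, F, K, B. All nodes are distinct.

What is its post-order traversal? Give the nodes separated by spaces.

The first element of pre-order is the root; it splits in-order into left and right subtrees.
Root N: left subtree has 10 nodes {Q, U, T, D, A, X, H, P, G, L}, right has 3 {F, K, B}.
  Root L: left subtree has 9 nodes {Q, U, T, D, A, X, H, P, G}, right has 0 { }.
    Root G: left subtree has 8 nodes {Q, U, T, D, A, X, H, P}, right has 0 { }.
      Root Q: left subtree has 0 nodes { }, right has 7 {U, T, D, A, X, H, P}.
        Root X: left subtree has 4 nodes {U, T, D, A}, right has 2 {H, P}.
          Root A: left subtree has 3 nodes {U, T, D}, right has 0 { }.
            Root U: left subtree has 0 nodes { }, right has 2 {T, D}.
              Root T: left subtree has 0 nodes { }, right has 1 {D}.
          Root P: left subtree has 1 node {H}, right has 0 { }.
  Root K: left subtree has 1 node {F}, right has 1 {B}.

D T U A H P X Q G L F B K N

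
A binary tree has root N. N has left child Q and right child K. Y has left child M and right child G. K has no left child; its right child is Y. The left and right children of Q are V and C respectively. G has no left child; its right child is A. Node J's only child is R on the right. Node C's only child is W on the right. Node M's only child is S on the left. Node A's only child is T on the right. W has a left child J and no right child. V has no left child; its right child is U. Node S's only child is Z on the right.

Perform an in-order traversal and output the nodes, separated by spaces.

In-order visits the left subtree, then the node, then the right subtree.
At N: go left to Q.
  At Q: go left to V.
    At V: no left child.
    Visit V.
    At V: go right to U.
      U is a leaf — visit U.
  Visit Q.
  At Q: go right to C.
    At C: no left child.
    Visit C.
    At C: go right to W.
      At W: go left to J.
        At J: no left child.
        Visit J.
        At J: go right to R.
          R is a leaf — visit R.
      Visit W.
      At W: no right child.
Visit N.
At N: go right to K.
  At K: no left child.
  Visit K.
  At K: go right to Y.
    At Y: go left to M.
      At M: go left to S.
        At S: no left child.
        Visit S.
        At S: go right to Z.
          Z is a leaf — visit Z.
      Visit M.
      At M: no right child.
    Visit Y.
    At Y: go right to G.
      At G: no left child.
      Visit G.
      At G: go right to A.
        At A: no left child.
        Visit A.
        At A: go right to T.
          T is a leaf — visit T.

V U Q C J R W N K S Z M Y G A T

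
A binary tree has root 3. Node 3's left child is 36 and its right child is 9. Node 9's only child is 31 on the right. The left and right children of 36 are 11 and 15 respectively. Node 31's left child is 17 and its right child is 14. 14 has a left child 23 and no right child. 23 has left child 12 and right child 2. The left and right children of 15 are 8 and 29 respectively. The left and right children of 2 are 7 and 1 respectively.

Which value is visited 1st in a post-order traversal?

Post-order visits the left subtree, then the right subtree, then the node.
At 3: go left to 36.
  At 36: go left to 11.
    11 is a leaf — visit 11.
  At 36: go right to 15.
    At 15: go left to 8.
      8 is a leaf — visit 8.
    At 15: go right to 29.
      29 is a leaf — visit 29.
    Visit 15.
  Visit 36.
At 3: go right to 9.
  At 9: no left child.
  At 9: go right to 31.
    At 31: go left to 17.
      17 is a leaf — visit 17.
    At 31: go right to 14.
      At 14: go left to 23.
        At 23: go left to 12.
          12 is a leaf — visit 12.
        At 23: go right to 2.
          At 2: go left to 7.
            7 is a leaf — visit 7.
          At 2: go right to 1.
            1 is a leaf — visit 1.
          Visit 2.
        Visit 23.
      At 14: no right child.
      Visit 14.
    Visit 31.
  Visit 9.
Visit 3.
Full post-order sequence: 11, 8, 29, 15, 36, 17, 12, 7, 1, 2, 23, 14, 31, 9, 3.

11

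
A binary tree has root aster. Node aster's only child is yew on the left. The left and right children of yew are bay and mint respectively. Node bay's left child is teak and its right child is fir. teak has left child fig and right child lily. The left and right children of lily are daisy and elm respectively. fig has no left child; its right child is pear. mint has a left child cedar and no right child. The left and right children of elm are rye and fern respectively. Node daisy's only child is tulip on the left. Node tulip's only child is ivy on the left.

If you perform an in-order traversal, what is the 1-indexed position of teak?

In-order visits the left subtree, then the node, then the right subtree.
At aster: go left to yew.
  At yew: go left to bay.
    At bay: go left to teak.
      At teak: go left to fig.
        At fig: no left child.
        Visit fig.
        At fig: go right to pear.
          pear is a leaf — visit pear.
      Visit teak.
      At teak: go right to lily.
        At lily: go left to daisy.
          At daisy: go left to tulip.
            At tulip: go left to ivy.
              ivy is a leaf — visit ivy.
            Visit tulip.
            At tulip: no right child.
          Visit daisy.
          At daisy: no right child.
        Visit lily.
        At lily: go right to elm.
          At elm: go left to rye.
            rye is a leaf — visit rye.
          Visit elm.
          At elm: go right to fern.
            fern is a leaf — visit fern.
    Visit bay.
    At bay: go right to fir.
      fir is a leaf — visit fir.
  Visit yew.
  At yew: go right to mint.
    At mint: go left to cedar.
      cedar is a leaf — visit cedar.
    Visit mint.
    At mint: no right child.
Visit aster.
At aster: no right child.
Full in-order sequence: fig, pear, teak, ivy, tulip, daisy, lily, rye, elm, fern, bay, fir, yew, cedar, mint, aster.

3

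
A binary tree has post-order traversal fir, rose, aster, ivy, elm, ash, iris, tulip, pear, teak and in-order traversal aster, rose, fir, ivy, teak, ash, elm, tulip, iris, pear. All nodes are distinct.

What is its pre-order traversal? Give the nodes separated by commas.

The last element of post-order is the root; it splits in-order into left and right subtrees.
Root teak: left subtree has 4 nodes {aster, rose, fir, ivy}, right has 5 {ash, elm, tulip, iris, pear}.
  Root ivy: left subtree has 3 nodes {aster, rose, fir}, right has 0 { }.
    Root aster: left subtree has 0 nodes { }, right has 2 {rose, fir}.
      Root rose: left subtree has 0 nodes { }, right has 1 {fir}.
  Root pear: left subtree has 4 nodes {ash, elm, tulip, iris}, right has 0 { }.
    Root tulip: left subtree has 2 nodes {ash, elm}, right has 1 {iris}.
      Root ash: left subtree has 0 nodes { }, right has 1 {elm}.

teak, ivy, aster, rose, fir, pear, tulip, ash, elm, iris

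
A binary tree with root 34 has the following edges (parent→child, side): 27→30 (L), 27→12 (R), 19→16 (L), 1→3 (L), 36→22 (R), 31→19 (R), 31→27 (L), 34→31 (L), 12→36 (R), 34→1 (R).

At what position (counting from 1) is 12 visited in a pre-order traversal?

Pre-order visits the node, then its left subtree, then its right subtree.
Visit 34.
At 34: go left to 31.
  Visit 31.
  At 31: go left to 27.
    Visit 27.
    At 27: go left to 30.
      30 is a leaf — visit 30.
    At 27: go right to 12.
      Visit 12.
      At 12: no left child.
      At 12: go right to 36.
        Visit 36.
        At 36: no left child.
        At 36: go right to 22.
          22 is a leaf — visit 22.
  At 31: go right to 19.
    Visit 19.
    At 19: go left to 16.
      16 is a leaf — visit 16.
    At 19: no right child.
At 34: go right to 1.
  Visit 1.
  At 1: go left to 3.
    3 is a leaf — visit 3.
  At 1: no right child.
Full pre-order sequence: 34, 31, 27, 30, 12, 36, 22, 19, 16, 1, 3.

5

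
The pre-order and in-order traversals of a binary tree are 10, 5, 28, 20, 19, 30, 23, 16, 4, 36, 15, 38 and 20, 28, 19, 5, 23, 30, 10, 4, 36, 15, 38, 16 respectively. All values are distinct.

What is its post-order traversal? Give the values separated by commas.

The first element of pre-order is the root; it splits in-order into left and right subtrees.
Root 10: left subtree has 6 nodes {20, 28, 19, 5, 23, 30}, right has 5 {4, 36, 15, 38, 16}.
  Root 5: left subtree has 3 nodes {20, 28, 19}, right has 2 {23, 30}.
    Root 28: left subtree has 1 node {20}, right has 1 {19}.
    Root 30: left subtree has 1 node {23}, right has 0 { }.
  Root 16: left subtree has 4 nodes {4, 36, 15, 38}, right has 0 { }.
    Root 4: left subtree has 0 nodes { }, right has 3 {36, 15, 38}.
      Root 36: left subtree has 0 nodes { }, right has 2 {15, 38}.
        Root 15: left subtree has 0 nodes { }, right has 1 {38}.

20, 19, 28, 23, 30, 5, 38, 15, 36, 4, 16, 10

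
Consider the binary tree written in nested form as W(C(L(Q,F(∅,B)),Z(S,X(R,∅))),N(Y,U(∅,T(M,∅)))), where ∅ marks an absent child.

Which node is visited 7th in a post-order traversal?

X

Post-order visits the left subtree, then the right subtree, then the node.
At W: go left to C.
  At C: go left to L.
    At L: go left to Q.
      Q is a leaf — visit Q.
    At L: go right to F.
      At F: no left child.
      At F: go right to B.
        B is a leaf — visit B.
      Visit F.
    Visit L.
  At C: go right to Z.
    At Z: go left to S.
      S is a leaf — visit S.
    At Z: go right to X.
      At X: go left to R.
        R is a leaf — visit R.
      At X: no right child.
      Visit X.
    Visit Z.
  Visit C.
At W: go right to N.
  At N: go left to Y.
    Y is a leaf — visit Y.
  At N: go right to U.
    At U: no left child.
    At U: go right to T.
      At T: go left to M.
        M is a leaf — visit M.
      At T: no right child.
      Visit T.
    Visit U.
  Visit N.
Visit W.
Full post-order sequence: Q, B, F, L, S, R, X, Z, C, Y, M, T, U, N, W.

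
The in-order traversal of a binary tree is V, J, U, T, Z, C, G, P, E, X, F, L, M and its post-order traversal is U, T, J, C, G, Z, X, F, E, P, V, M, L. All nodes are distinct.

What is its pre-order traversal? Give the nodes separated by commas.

The last element of post-order is the root; it splits in-order into left and right subtrees.
Root L: left subtree has 11 nodes {V, J, U, T, Z, C, G, P, E, X, F}, right has 1 {M}.
  Root V: left subtree has 0 nodes { }, right has 10 {J, U, T, Z, C, G, P, E, X, F}.
    Root P: left subtree has 6 nodes {J, U, T, Z, C, G}, right has 3 {E, X, F}.
      Root Z: left subtree has 3 nodes {J, U, T}, right has 2 {C, G}.
        Root J: left subtree has 0 nodes { }, right has 2 {U, T}.
          Root T: left subtree has 1 node {U}, right has 0 { }.
        Root G: left subtree has 1 node {C}, right has 0 { }.
      Root E: left subtree has 0 nodes { }, right has 2 {X, F}.
        Root F: left subtree has 1 node {X}, right has 0 { }.

L, V, P, Z, J, T, U, G, C, E, F, X, M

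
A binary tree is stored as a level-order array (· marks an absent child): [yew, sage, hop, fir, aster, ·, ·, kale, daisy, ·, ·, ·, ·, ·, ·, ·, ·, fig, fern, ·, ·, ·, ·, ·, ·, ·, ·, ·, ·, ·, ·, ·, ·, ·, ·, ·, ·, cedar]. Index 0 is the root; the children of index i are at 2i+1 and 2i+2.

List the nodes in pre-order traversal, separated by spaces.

Pre-order visits the node, then its left subtree, then its right subtree.
Visit yew.
At yew: go left to sage.
  Visit sage.
  At sage: go left to fir.
    Visit fir.
    At fir: go left to kale.
      kale is a leaf — visit kale.
    At fir: go right to daisy.
      Visit daisy.
      At daisy: go left to fig.
        fig is a leaf — visit fig.
      At daisy: go right to fern.
        Visit fern.
        At fern: go left to cedar.
          cedar is a leaf — visit cedar.
        At fern: no right child.
  At sage: go right to aster.
    aster is a leaf — visit aster.
At yew: go right to hop.
  hop is a leaf — visit hop.

yew sage fir kale daisy fig fern cedar aster hop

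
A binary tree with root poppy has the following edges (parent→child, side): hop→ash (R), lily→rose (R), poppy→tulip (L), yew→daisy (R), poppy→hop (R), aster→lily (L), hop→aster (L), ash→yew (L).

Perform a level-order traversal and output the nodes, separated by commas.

Level-order visits nodes level by level from the root, left to right within each level.
Level 0: poppy
Level 1: tulip, hop
Level 2: aster, ash
Level 3: lily, yew
Level 4: rose, daisy

poppy, tulip, hop, aster, ash, lily, yew, rose, daisy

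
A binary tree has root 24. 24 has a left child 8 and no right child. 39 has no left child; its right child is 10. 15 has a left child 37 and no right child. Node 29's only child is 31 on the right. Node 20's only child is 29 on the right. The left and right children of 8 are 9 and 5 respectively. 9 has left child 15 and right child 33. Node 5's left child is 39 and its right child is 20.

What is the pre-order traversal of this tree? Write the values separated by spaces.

24 8 9 15 37 33 5 39 10 20 29 31

Pre-order visits the node, then its left subtree, then its right subtree.
Visit 24.
At 24: go left to 8.
  Visit 8.
  At 8: go left to 9.
    Visit 9.
    At 9: go left to 15.
      Visit 15.
      At 15: go left to 37.
        37 is a leaf — visit 37.
      At 15: no right child.
    At 9: go right to 33.
      33 is a leaf — visit 33.
  At 8: go right to 5.
    Visit 5.
    At 5: go left to 39.
      Visit 39.
      At 39: no left child.
      At 39: go right to 10.
        10 is a leaf — visit 10.
    At 5: go right to 20.
      Visit 20.
      At 20: no left child.
      At 20: go right to 29.
        Visit 29.
        At 29: no left child.
        At 29: go right to 31.
          31 is a leaf — visit 31.
At 24: no right child.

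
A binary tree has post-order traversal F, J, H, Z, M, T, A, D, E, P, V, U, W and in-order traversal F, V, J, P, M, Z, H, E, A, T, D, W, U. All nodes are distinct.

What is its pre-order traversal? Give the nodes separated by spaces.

The last element of post-order is the root; it splits in-order into left and right subtrees.
Root W: left subtree has 11 nodes {F, V, J, P, M, Z, H, E, A, T, D}, right has 1 {U}.
  Root V: left subtree has 1 node {F}, right has 9 {J, P, M, Z, H, E, A, T, D}.
    Root P: left subtree has 1 node {J}, right has 7 {M, Z, H, E, A, T, D}.
      Root E: left subtree has 3 nodes {M, Z, H}, right has 3 {A, T, D}.
        Root M: left subtree has 0 nodes { }, right has 2 {Z, H}.
          Root Z: left subtree has 0 nodes { }, right has 1 {H}.
        Root D: left subtree has 2 nodes {A, T}, right has 0 { }.
          Root A: left subtree has 0 nodes { }, right has 1 {T}.

W V F P J E M Z H D A T U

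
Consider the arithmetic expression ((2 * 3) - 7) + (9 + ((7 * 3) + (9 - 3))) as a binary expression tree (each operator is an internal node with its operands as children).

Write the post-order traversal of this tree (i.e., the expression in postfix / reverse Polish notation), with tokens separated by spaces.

Post-order on an expression tree gives postfix notation: for each operator, emit left operand, right operand, then the operator.

2 3 * 7 - 9 7 3 * 9 3 - + + +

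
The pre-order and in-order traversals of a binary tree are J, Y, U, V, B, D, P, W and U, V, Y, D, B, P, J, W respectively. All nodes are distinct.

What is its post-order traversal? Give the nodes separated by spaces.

V U D P B Y W J

The first element of pre-order is the root; it splits in-order into left and right subtrees.
Root J: left subtree has 6 nodes {U, V, Y, D, B, P}, right has 1 {W}.
  Root Y: left subtree has 2 nodes {U, V}, right has 3 {D, B, P}.
    Root U: left subtree has 0 nodes { }, right has 1 {V}.
    Root B: left subtree has 1 node {D}, right has 1 {P}.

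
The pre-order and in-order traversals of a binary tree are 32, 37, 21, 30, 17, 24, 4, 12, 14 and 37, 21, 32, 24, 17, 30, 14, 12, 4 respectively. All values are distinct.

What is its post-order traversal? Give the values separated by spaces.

The first element of pre-order is the root; it splits in-order into left and right subtrees.
Root 32: left subtree has 2 nodes {37, 21}, right has 6 {24, 17, 30, 14, 12, 4}.
  Root 37: left subtree has 0 nodes { }, right has 1 {21}.
  Root 30: left subtree has 2 nodes {24, 17}, right has 3 {14, 12, 4}.
    Root 17: left subtree has 1 node {24}, right has 0 { }.
    Root 4: left subtree has 2 nodes {14, 12}, right has 0 { }.
      Root 12: left subtree has 1 node {14}, right has 0 { }.

21 37 24 17 14 12 4 30 32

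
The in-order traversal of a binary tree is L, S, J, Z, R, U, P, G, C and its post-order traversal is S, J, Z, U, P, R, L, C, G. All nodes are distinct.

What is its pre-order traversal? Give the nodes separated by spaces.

The last element of post-order is the root; it splits in-order into left and right subtrees.
Root G: left subtree has 7 nodes {L, S, J, Z, R, U, P}, right has 1 {C}.
  Root L: left subtree has 0 nodes { }, right has 6 {S, J, Z, R, U, P}.
    Root R: left subtree has 3 nodes {S, J, Z}, right has 2 {U, P}.
      Root Z: left subtree has 2 nodes {S, J}, right has 0 { }.
        Root J: left subtree has 1 node {S}, right has 0 { }.
      Root P: left subtree has 1 node {U}, right has 0 { }.

G L R Z J S P U C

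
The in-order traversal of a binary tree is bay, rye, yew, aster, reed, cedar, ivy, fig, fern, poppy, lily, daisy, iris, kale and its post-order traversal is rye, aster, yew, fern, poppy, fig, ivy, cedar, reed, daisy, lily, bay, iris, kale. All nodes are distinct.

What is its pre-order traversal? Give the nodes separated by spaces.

kale iris bay lily reed yew rye aster cedar ivy fig poppy fern daisy

The last element of post-order is the root; it splits in-order into left and right subtrees.
Root kale: left subtree has 13 nodes {bay, rye, yew, aster, reed, cedar, ivy, fig, fern, poppy, lily, daisy, iris}, right has 0 { }.
  Root iris: left subtree has 12 nodes {bay, rye, yew, aster, reed, cedar, ivy, fig, fern, poppy, lily, daisy}, right has 0 { }.
    Root bay: left subtree has 0 nodes { }, right has 11 {rye, yew, aster, reed, cedar, ivy, fig, fern, poppy, lily, daisy}.
      Root lily: left subtree has 9 nodes {rye, yew, aster, reed, cedar, ivy, fig, fern, poppy}, right has 1 {daisy}.
        Root reed: left subtree has 3 nodes {rye, yew, aster}, right has 5 {cedar, ivy, fig, fern, poppy}.
          Root yew: left subtree has 1 node {rye}, right has 1 {aster}.
          Root cedar: left subtree has 0 nodes { }, right has 4 {ivy, fig, fern, poppy}.
            Root ivy: left subtree has 0 nodes { }, right has 3 {fig, fern, poppy}.
              Root fig: left subtree has 0 nodes { }, right has 2 {fern, poppy}.
                Root poppy: left subtree has 1 node {fern}, right has 0 { }.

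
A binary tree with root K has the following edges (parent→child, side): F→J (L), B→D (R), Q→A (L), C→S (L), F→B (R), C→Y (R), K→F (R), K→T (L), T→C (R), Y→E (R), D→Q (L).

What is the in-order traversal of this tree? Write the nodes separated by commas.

T, S, C, Y, E, K, J, F, B, A, Q, D

In-order visits the left subtree, then the node, then the right subtree.
At K: go left to T.
  At T: no left child.
  Visit T.
  At T: go right to C.
    At C: go left to S.
      S is a leaf — visit S.
    Visit C.
    At C: go right to Y.
      At Y: no left child.
      Visit Y.
      At Y: go right to E.
        E is a leaf — visit E.
Visit K.
At K: go right to F.
  At F: go left to J.
    J is a leaf — visit J.
  Visit F.
  At F: go right to B.
    At B: no left child.
    Visit B.
    At B: go right to D.
      At D: go left to Q.
        At Q: go left to A.
          A is a leaf — visit A.
        Visit Q.
        At Q: no right child.
      Visit D.
      At D: no right child.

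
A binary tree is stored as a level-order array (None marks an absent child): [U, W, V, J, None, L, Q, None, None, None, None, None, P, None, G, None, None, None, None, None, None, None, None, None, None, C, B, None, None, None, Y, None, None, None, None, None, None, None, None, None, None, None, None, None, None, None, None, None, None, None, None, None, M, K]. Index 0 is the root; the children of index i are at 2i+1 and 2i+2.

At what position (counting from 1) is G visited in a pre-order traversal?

Pre-order visits the node, then its left subtree, then its right subtree.
Visit U.
At U: go left to W.
  Visit W.
  At W: go left to J.
    J is a leaf — visit J.
  At W: no right child.
At U: go right to V.
  Visit V.
  At V: go left to L.
    Visit L.
    At L: no left child.
    At L: go right to P.
      Visit P.
      At P: go left to C.
        Visit C.
        At C: no left child.
        At C: go right to M.
          M is a leaf — visit M.
      At P: go right to B.
        Visit B.
        At B: go left to K.
          K is a leaf — visit K.
        At B: no right child.
  At V: go right to Q.
    Visit Q.
    At Q: no left child.
    At Q: go right to G.
      Visit G.
      At G: no left child.
      At G: go right to Y.
        Y is a leaf — visit Y.
Full pre-order sequence: U, W, J, V, L, P, C, M, B, K, Q, G, Y.

12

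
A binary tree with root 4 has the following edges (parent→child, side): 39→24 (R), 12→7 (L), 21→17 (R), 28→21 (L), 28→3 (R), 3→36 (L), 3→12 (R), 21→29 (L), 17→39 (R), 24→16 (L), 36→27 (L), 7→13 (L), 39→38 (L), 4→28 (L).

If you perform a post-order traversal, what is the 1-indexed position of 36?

9

Post-order visits the left subtree, then the right subtree, then the node.
At 4: go left to 28.
  At 28: go left to 21.
    At 21: go left to 29.
      29 is a leaf — visit 29.
    At 21: go right to 17.
      At 17: no left child.
      At 17: go right to 39.
        At 39: go left to 38.
          38 is a leaf — visit 38.
        At 39: go right to 24.
          At 24: go left to 16.
            16 is a leaf — visit 16.
          At 24: no right child.
          Visit 24.
        Visit 39.
      Visit 17.
    Visit 21.
  At 28: go right to 3.
    At 3: go left to 36.
      At 36: go left to 27.
        27 is a leaf — visit 27.
      At 36: no right child.
      Visit 36.
    At 3: go right to 12.
      At 12: go left to 7.
        At 7: go left to 13.
          13 is a leaf — visit 13.
        At 7: no right child.
        Visit 7.
      At 12: no right child.
      Visit 12.
    Visit 3.
  Visit 28.
At 4: no right child.
Visit 4.
Full post-order sequence: 29, 38, 16, 24, 39, 17, 21, 27, 36, 13, 7, 12, 3, 28, 4.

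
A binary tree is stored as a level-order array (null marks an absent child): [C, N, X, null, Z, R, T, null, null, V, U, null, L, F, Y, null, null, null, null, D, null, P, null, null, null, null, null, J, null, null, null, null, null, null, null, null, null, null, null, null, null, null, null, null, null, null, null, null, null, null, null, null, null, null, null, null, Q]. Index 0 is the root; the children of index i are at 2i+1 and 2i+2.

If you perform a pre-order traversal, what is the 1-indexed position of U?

6

Pre-order visits the node, then its left subtree, then its right subtree.
Visit C.
At C: go left to N.
  Visit N.
  At N: no left child.
  At N: go right to Z.
    Visit Z.
    At Z: go left to V.
      Visit V.
      At V: go left to D.
        D is a leaf — visit D.
      At V: no right child.
    At Z: go right to U.
      Visit U.
      At U: go left to P.
        P is a leaf — visit P.
      At U: no right child.
At C: go right to X.
  Visit X.
  At X: go left to R.
    Visit R.
    At R: no left child.
    At R: go right to L.
      L is a leaf — visit L.
  At X: go right to T.
    Visit T.
    At T: go left to F.
      Visit F.
      At F: go left to J.
        Visit J.
        At J: no left child.
        At J: go right to Q.
          Q is a leaf — visit Q.
      At F: no right child.
    At T: go right to Y.
      Y is a leaf — visit Y.
Full pre-order sequence: C, N, Z, V, D, U, P, X, R, L, T, F, J, Q, Y.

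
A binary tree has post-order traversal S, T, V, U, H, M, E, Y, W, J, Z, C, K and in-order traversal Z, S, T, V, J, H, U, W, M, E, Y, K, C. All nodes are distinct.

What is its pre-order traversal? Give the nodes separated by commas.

The last element of post-order is the root; it splits in-order into left and right subtrees.
Root K: left subtree has 11 nodes {Z, S, T, V, J, H, U, W, M, E, Y}, right has 1 {C}.
  Root Z: left subtree has 0 nodes { }, right has 10 {S, T, V, J, H, U, W, M, E, Y}.
    Root J: left subtree has 3 nodes {S, T, V}, right has 6 {H, U, W, M, E, Y}.
      Root V: left subtree has 2 nodes {S, T}, right has 0 { }.
        Root T: left subtree has 1 node {S}, right has 0 { }.
      Root W: left subtree has 2 nodes {H, U}, right has 3 {M, E, Y}.
        Root H: left subtree has 0 nodes { }, right has 1 {U}.
        Root Y: left subtree has 2 nodes {M, E}, right has 0 { }.
          Root E: left subtree has 1 node {M}, right has 0 { }.

K, Z, J, V, T, S, W, H, U, Y, E, M, C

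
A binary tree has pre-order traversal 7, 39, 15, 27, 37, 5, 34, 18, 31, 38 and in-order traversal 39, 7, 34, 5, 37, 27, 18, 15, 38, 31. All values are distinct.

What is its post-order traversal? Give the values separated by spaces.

39 34 5 37 18 27 38 31 15 7

The first element of pre-order is the root; it splits in-order into left and right subtrees.
Root 7: left subtree has 1 node {39}, right has 8 {34, 5, 37, 27, 18, 15, 38, 31}.
  Root 15: left subtree has 5 nodes {34, 5, 37, 27, 18}, right has 2 {38, 31}.
    Root 27: left subtree has 3 nodes {34, 5, 37}, right has 1 {18}.
      Root 37: left subtree has 2 nodes {34, 5}, right has 0 { }.
        Root 5: left subtree has 1 node {34}, right has 0 { }.
    Root 31: left subtree has 1 node {38}, right has 0 { }.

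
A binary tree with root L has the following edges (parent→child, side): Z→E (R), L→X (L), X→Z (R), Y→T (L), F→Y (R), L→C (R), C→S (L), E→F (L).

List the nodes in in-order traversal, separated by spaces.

In-order visits the left subtree, then the node, then the right subtree.
At L: go left to X.
  At X: no left child.
  Visit X.
  At X: go right to Z.
    At Z: no left child.
    Visit Z.
    At Z: go right to E.
      At E: go left to F.
        At F: no left child.
        Visit F.
        At F: go right to Y.
          At Y: go left to T.
            T is a leaf — visit T.
          Visit Y.
          At Y: no right child.
      Visit E.
      At E: no right child.
Visit L.
At L: go right to C.
  At C: go left to S.
    S is a leaf — visit S.
  Visit C.
  At C: no right child.

X Z F T Y E L S C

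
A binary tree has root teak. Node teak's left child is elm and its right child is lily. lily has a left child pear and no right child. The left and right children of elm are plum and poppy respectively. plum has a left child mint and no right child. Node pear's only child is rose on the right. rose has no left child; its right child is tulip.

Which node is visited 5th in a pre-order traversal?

poppy

Pre-order visits the node, then its left subtree, then its right subtree.
Visit teak.
At teak: go left to elm.
  Visit elm.
  At elm: go left to plum.
    Visit plum.
    At plum: go left to mint.
      mint is a leaf — visit mint.
    At plum: no right child.
  At elm: go right to poppy.
    poppy is a leaf — visit poppy.
At teak: go right to lily.
  Visit lily.
  At lily: go left to pear.
    Visit pear.
    At pear: no left child.
    At pear: go right to rose.
      Visit rose.
      At rose: no left child.
      At rose: go right to tulip.
        tulip is a leaf — visit tulip.
  At lily: no right child.
Full pre-order sequence: teak, elm, plum, mint, poppy, lily, pear, rose, tulip.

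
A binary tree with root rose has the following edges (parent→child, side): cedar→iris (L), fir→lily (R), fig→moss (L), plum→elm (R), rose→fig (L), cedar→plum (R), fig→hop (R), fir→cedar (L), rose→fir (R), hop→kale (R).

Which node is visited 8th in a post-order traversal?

cedar

Post-order visits the left subtree, then the right subtree, then the node.
At rose: go left to fig.
  At fig: go left to moss.
    moss is a leaf — visit moss.
  At fig: go right to hop.
    At hop: no left child.
    At hop: go right to kale.
      kale is a leaf — visit kale.
    Visit hop.
  Visit fig.
At rose: go right to fir.
  At fir: go left to cedar.
    At cedar: go left to iris.
      iris is a leaf — visit iris.
    At cedar: go right to plum.
      At plum: no left child.
      At plum: go right to elm.
        elm is a leaf — visit elm.
      Visit plum.
    Visit cedar.
  At fir: go right to lily.
    lily is a leaf — visit lily.
  Visit fir.
Visit rose.
Full post-order sequence: moss, kale, hop, fig, iris, elm, plum, cedar, lily, fir, rose.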